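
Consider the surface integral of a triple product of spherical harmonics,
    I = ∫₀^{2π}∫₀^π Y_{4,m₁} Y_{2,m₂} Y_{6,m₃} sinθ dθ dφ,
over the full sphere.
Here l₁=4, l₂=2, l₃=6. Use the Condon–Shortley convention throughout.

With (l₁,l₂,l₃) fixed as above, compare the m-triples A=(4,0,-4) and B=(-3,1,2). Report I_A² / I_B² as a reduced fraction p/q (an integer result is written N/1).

Shared (l₁,l₂,l₃)=(4,2,6): N and (l;000)² cancel in I_A²/I_B².
A: Δ = 0!·8!·4!/13! = 1/6435; Racah Σ t=0..0: t=0:+1/161280 = 1/161280; ⇒ 3j(4 2 6; 4 0 -4)² = 1/143, sgn +1
B: Δ = 0!·8!·4!/13! = 1/6435; Racah Σ t=0..0: t=0:+1/30240 = 1/30240; ⇒ 3j(4 2 6; -3 1 2)² = 32/6435, sgn +1
I_A²/I_B² = (1/143)/(32/6435) = 45/32

45/32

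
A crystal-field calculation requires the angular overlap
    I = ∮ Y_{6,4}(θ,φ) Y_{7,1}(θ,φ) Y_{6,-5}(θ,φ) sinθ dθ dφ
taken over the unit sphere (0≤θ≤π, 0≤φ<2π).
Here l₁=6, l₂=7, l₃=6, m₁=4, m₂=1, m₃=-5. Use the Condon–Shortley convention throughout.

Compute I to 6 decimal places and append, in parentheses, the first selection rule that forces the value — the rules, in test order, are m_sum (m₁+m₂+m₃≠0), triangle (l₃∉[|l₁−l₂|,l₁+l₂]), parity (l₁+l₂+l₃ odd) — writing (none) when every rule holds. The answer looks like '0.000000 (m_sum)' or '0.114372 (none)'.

0.000000 (parity)

L=19 odd ⇒ parity kills the (l;000) factor ⇒ I = 0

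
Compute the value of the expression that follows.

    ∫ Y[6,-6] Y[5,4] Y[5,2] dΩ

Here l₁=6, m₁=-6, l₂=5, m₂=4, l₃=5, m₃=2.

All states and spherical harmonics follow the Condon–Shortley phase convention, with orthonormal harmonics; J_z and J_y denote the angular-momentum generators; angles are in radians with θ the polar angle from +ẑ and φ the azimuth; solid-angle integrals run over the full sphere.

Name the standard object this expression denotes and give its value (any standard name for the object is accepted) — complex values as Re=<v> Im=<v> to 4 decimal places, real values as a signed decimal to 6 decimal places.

This is a Gaunt coefficient — the integral of a triple product of spherical harmonics over the sphere.
Checks pass: Σm=0; 16 even; l₃=5∈[1,11].
(2·6+1)(2·5+1)(2·5+1) = 1573
Δ: 6! 6! 4! / 17! → 1/28588560
sum: t=1:−1/345600 t=2:+1/13824 t=3:−1/5184 t=4:+1/13824 t=5:−1/345600 = -7/129600
3j²(6 5 5; 0 0 0) = Δ·Π!·Σ² = 80/7293  (sign +1)
sum: t=6:+1/3110400 = 1/3110400
3j²(6 5 5; -6 4 2) = Δ·Π!·Σ² = 21/1105  (sign -1)
combine: 4πI² = 1573·80/7293·21/1105 = 1232/3757
take √, sign -1: I = -0.16153991

Gaunt coefficient, -0.161540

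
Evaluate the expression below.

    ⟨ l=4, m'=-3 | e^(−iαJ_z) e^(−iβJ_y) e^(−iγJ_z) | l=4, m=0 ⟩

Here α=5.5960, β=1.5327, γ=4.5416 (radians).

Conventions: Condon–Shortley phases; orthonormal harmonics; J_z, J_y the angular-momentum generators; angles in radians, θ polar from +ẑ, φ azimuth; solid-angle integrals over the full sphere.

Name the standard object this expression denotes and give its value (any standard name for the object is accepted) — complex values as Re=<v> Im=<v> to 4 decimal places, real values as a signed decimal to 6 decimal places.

Wigner D-matrix element, Re=-0.0265 Im=-0.0496

This is a Wigner D-matrix element — the rotation-matrix element ⟨l m'| R(α,β,γ) |l m⟩ in the angular-momentum basis.
Split into d^4_{-3,0}(β=1.5327) × two z-phases.
With c≡cos(β/2)=0.720447 and s≡sin(β/2)=0.693510, N=[1·5040·24·24]^{1/2}=1703.830978
The bounds max(0,m−m')=3 and min(l+m,l−m')=4 give 2 terms
  k=3: (−1)^0·1703.8310/(144)·0.7204^5·0.6935^3 = +0.766006
  k=4: (−1)^1·1703.8310/(144)·0.7204^3·0.6935^5 = -0.709797
d^4_{-3,0}(1.5327) = +0.766006 -0.709797 = +0.056209
D = (-0.471296-0.881975i)·(+0.056209)·(+1.000000+0.000000i) = -0.026491-0.049575i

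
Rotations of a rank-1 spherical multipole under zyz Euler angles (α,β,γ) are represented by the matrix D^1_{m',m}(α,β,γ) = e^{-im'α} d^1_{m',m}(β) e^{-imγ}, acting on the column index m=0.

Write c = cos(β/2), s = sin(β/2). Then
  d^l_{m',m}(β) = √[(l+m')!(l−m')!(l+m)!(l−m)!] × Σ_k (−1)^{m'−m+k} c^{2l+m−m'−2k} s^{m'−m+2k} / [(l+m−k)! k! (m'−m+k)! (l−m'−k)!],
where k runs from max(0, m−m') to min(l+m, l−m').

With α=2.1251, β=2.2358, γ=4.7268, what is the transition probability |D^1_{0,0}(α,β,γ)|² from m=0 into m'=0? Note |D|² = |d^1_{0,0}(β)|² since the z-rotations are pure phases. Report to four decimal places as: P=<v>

P=0.3808

Split into d^1_{0,0}(β=2.2358) × two z-phases.
Half-angle: c=0.437572, s=0.899184. N=√(1·1·1·1)=1.000000
k∈{0,1} keeps every argument non-negative
  k=0: (−1)^0·1.0000/(1)·0.4376^2·0.8992^0 = +0.191469
  k=1: (−1)^1·1.0000/(1)·0.4376^0·0.8992^2 = -0.808531
d^1_{0,0}(2.2358) = +0.191469 -0.808531 = -0.617062
|D^1_{0,0}|² = |d^1_{0,0}(β)|² = (-0.617062)² = 0.380766 (the z-rotation phases have unit modulus)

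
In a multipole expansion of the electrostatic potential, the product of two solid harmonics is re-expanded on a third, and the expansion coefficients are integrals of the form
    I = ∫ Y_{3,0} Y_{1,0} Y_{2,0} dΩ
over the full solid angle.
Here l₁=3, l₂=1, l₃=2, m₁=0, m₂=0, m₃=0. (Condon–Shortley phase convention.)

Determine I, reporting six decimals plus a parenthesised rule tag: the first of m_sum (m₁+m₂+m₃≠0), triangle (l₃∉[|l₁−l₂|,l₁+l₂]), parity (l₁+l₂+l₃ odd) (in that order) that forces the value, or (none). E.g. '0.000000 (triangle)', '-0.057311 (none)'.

0.247767 (none)

Rules hold: Σm=0, L=6 even, 2≤2≤4.
N = 7·3·5 = 105
Δ = 2!·4!·0!/7! = 1/105
Racah Σ t=1..1: t=1:−1/4 = -1/4
⇒ 3j(3 1 2; 0 0 0)² = 3/35, sgn -1
(m-triple is (0,0,0) — same symbol as above.)
4πI² = N·(3j₀)²·(3jₘ)² = 27/35
I = +1·√(0.771429/4π) = 0.24776670
No selection rule forces the value: the integral is nonzero (none).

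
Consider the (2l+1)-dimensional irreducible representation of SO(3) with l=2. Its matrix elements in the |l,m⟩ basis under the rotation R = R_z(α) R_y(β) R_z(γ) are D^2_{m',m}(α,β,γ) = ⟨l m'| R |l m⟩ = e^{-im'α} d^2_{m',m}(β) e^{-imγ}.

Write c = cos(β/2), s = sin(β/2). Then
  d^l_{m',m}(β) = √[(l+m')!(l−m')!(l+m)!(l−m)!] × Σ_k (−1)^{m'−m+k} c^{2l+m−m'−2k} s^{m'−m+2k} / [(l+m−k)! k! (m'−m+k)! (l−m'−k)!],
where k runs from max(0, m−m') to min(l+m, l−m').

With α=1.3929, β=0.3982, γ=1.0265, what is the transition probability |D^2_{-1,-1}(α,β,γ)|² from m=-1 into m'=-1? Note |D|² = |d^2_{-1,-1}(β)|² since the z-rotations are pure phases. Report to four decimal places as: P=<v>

P=0.6569

Split into d^2_{-1,-1}(β=0.3982) × two z-phases.
With c≡cos(β/2)=0.980245 and s≡sin(β/2)=0.197787, N=[1·6·1·6]^{1/2}=6.000000
k∈{0,1} keeps every argument non-negative
  k=0: (−1)^0·6.0000/(6)·0.9802^4·0.1978^0 = +0.923291
  k=1: (−1)^1·6.0000/(2)·0.9802^2·0.1978^2 = -0.112768
d^2_{-1,-1}(0.3982) = +0.923291 -0.112768 = +0.810523
|D^2_{-1,-1}|² = |d^2_{-1,-1}(β)|² = (+0.810523)² = 0.656947 (the z-rotation phases have unit modulus)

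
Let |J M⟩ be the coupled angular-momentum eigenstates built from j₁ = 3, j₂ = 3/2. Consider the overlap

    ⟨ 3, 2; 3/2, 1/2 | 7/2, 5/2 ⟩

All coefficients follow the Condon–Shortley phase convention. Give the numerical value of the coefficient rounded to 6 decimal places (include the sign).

triangle: 1!×5!×2!/9! = 240/362880
(j±m)!: 5!×1!×2!×1!×6!×1! = 172800
prefactor² = (2J+1)×Δ×N² = 6400/7
  k=0: +1/(0!×1!×1!×2!×4!×0!) = 1/48
  k=1: −1/(1!×0!×0!×1!×5!×1!) = -1/120
Σ = 1/80  ⇒  CG² = 6400/7×(1/80)² = 1/7
CG = +√(1/7) = +0.377964

+√(1/7) = +0.377964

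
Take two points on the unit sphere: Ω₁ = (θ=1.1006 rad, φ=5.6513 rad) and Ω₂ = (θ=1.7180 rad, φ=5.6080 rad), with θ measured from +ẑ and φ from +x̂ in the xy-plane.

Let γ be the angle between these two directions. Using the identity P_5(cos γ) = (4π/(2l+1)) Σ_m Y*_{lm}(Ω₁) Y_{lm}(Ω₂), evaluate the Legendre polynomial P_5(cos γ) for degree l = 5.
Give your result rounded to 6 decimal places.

-0.377779

Addition theorem: P_5(cos γ) = (4π/11) Σ_m Y*_{lm}(Ω₁) Y_{lm}(Ω₂), m = −5…5:
  m=-5: Y*=-0.261294+0.004660i  Y=-0.427558-0.102066i  product +0.112194+0.024677i
  m=-4: Y*=-0.343270-0.241994i  Y=+0.186404-0.087950i  product -0.085270-0.014918i
  m=-3: Y*=-0.066290-0.196828i  Y=+0.118601-0.242568i  product -0.055606-0.007264i
  m=-2: Y*=-0.070857+0.223489i  Y=+0.049749+0.222026i  product -0.053145-0.004614i
  m=-1: Y*=-0.227837+0.166778i  Y=+0.175225+0.140308i  product -0.063323-0.002744i
  m=+0: Y*=+0.174105-0.000000i  Y=-0.231970+0.000000i  product -0.040387+0.000000i
  m=+1: Y*=+0.227837+0.166778i  Y=-0.175225+0.140308i  product -0.063323+0.002744i
  m=+2: Y*=-0.070857-0.223489i  Y=+0.049749-0.222026i  product -0.053145+0.004614i
  m=+3: Y*=+0.066290-0.196828i  Y=-0.118601-0.242568i  product -0.055606+0.007264i
  m=+4: Y*=-0.343270+0.241994i  Y=+0.186404+0.087950i  product -0.085270+0.014918i
  m=+5: Y*=+0.261294+0.004660i  Y=+0.427558-0.102066i  product +0.112194-0.024677i
Accumulated sum -0.330690+0.000000i; after 4π/(2l+1) scaling, -0.377779+0.000000i ⇒ P_5 = -0.377779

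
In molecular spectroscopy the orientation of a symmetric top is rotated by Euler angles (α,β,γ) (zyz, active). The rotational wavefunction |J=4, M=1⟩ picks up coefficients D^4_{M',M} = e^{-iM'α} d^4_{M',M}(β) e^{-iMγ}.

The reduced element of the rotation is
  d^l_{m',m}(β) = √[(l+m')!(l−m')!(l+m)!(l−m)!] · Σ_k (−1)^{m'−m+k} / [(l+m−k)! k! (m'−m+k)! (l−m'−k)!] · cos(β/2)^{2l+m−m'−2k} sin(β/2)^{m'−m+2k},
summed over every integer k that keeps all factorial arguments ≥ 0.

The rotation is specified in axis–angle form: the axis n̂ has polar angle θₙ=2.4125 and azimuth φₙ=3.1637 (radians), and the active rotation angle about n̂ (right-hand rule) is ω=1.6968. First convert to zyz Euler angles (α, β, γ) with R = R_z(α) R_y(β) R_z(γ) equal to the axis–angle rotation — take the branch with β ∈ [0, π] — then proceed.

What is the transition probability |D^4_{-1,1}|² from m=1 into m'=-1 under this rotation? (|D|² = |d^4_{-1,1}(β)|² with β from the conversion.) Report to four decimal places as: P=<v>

P=0.0298

Axis–angle → zyz. n̂ = (sinθₙcosφₙ, sinθₙsinφₙ, cosθₙ) = (-0.666030, -0.014727, -0.745779), ω = 1.6968.
R = I cosω + sinω [n̂]ₓ + (1−cosω) n̂n̂ᵀ gives
  R = [+0.373673, +0.750908, +0.544524; -0.728826, -0.125426, +0.673113; +0.573743, -0.648387, +0.500412]
β = atan2(√(R₁₃²+R₂₃²), R₃₃) = 1.046721; α = atan2(R₂₃, R₁₃) mod 2π = 0.890614; γ = atan2(R₃₂, −R₃₁) mod 2π = 3.987992
D^4_{-1,1}(0.8906,1.0467,3.9880) = e^{-i·-1·0.8906}·d^4_{-1,1}(1.0467)·e^{-i·1·3.9880}. Compute d first:
c=cos(1.046721/2)=0.866144, s=sin(1.046721/2)=0.499794; N=√[6·120·120·6]=720.000000
k: max(0,(1)−(-1))=2 … min(4+(1),4−(-1))=5
  k=2: (−1)^0·720.0000/(72)·0.8661^6·0.4998^2 = +1.054687
  k=3: (−1)^1·720.0000/(24)·0.8661^4·0.4998^4 = -1.053528
  k=4: (−1)^2·720.0000/(48)·0.8661^2·0.4998^6 = +0.175395
  k=5: (−1)^3·720.0000/(720)·0.8661^0·0.4998^8 = -0.003893
d^4_{-1,1}(1.0467) = +1.054687 -1.053528 +0.175395 -0.003893 = +0.172661
|D^4_{-1,1}|² = |d^4_{-1,1}(β)|² = (+0.172661)² = 0.029812 (the z-rotation phases have unit modulus)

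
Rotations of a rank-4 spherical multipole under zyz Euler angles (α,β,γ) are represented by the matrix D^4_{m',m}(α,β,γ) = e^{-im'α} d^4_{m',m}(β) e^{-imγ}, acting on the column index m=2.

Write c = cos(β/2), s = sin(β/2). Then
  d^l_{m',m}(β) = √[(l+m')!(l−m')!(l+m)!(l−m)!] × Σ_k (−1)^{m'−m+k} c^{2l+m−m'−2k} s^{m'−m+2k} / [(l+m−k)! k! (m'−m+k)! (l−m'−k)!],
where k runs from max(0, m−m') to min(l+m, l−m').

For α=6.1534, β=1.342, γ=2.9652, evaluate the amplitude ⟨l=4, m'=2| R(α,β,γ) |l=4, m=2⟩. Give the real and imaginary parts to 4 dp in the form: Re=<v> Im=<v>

First d^4_{2,2}(β=1.3420), then the phase factors e^{-i(2)α} and e^{-i(2)γ}:
Half-angle: c=0.783200, s=0.621769. N=√(720·2·720·2)=1440.000000
Admissible k: 0..2 (factorial args all ≥0)
  k=0: (−1)^0·1440.0000/(1440)·0.7832^8·0.6218^0 = +0.141574
  k=1: (−1)^1·1440.0000/(120)·0.7832^6·0.6218^2 = -1.070723
  k=2: (−1)^2·1440.0000/(96)·0.7832^4·0.6218^4 = +0.843529
d^4_{2,2}(1.3420) = +0.141574 -1.070723 +0.843529 = -0.085620
Phases: e^{-i·(2)·6.1534}=+0.966500+0.256666i, e^{-i·(2)·2.9652}=+0.938414+0.345513i ⇒ D=-0.070062-0.049214i

Re=-0.0701 Im=-0.0492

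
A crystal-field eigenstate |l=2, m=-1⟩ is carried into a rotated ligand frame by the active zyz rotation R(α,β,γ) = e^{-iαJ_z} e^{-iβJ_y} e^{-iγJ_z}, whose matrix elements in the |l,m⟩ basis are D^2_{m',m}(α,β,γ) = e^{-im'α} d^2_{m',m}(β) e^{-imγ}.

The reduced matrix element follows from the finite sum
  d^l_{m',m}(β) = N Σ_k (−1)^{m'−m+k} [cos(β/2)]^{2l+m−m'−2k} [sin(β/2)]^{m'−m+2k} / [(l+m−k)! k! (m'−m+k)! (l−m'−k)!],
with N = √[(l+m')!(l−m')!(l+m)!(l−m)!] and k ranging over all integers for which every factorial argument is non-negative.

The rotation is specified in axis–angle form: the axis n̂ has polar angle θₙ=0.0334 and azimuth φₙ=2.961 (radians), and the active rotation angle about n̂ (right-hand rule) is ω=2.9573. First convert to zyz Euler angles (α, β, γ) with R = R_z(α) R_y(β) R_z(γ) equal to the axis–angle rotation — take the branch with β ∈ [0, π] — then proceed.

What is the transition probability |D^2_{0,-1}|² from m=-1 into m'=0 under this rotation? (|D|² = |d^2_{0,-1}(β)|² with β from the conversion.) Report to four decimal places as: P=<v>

P=0.0066

Axis–angle → zyz. n̂ = (sinθₙcosφₙ, sinθₙsinφₙ, cosθₙ) = (-0.032851, +0.005998, +0.999442), ω = 2.9573.
R = I cosω + sinω [n̂]ₓ + (1−cosω) n̂n̂ᵀ gives
  R = [-0.980926, -0.183540, -0.064010; +0.182758, -0.982995, +0.017908; -0.066208, +0.005868, +0.997789]
β = atan2(√(R₁₃²+R₂₃²), R₃₃) = 0.066516; α = atan2(R₂₃, R₁₃) mod 2π = 2.868803; γ = atan2(R₃₂, −R₃₁) mod 2π = 0.088395
D^2_{0,-1}(2.8688,0.0665,0.0884) = e^{-i·0·2.8688}·d^2_{0,-1}(0.0665)·e^{-i·-1·0.0884}. Compute d first:
Half-angle: c=0.999447, s=0.033252. N=√(2·2·1·6)=4.898979
The bounds max(0,m−m')=0 and min(l+m,l−m')=1 give 2 terms
  k=0: (−1)^1·4.8990/(2)·0.9994^3·0.0333^1 = -0.081316
  k=1: (−1)^2·4.8990/(2)·0.9994^1·0.0333^3 = +0.000090
d^2_{0,-1}(0.0665) = -0.081316 +0.000090 = -0.081226
|D^2_{0,-1}|² = |d^2_{0,-1}(β)|² = (-0.081226)² = 0.006598 (the z-rotation phases have unit modulus)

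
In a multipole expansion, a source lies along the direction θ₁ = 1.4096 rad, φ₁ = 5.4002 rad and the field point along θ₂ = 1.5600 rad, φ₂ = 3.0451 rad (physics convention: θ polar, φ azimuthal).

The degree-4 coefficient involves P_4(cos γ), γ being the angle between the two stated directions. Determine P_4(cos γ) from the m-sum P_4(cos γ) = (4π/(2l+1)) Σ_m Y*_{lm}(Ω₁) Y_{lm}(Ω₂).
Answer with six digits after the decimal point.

-0.415331

Expand P_4 via completeness: Σ_{m} conj(Y_{4,m}) at Ω₁ times Y_{4,m} at Ω₂ —
  [-4]  conj(Y_{4,-4})(Ω₁) = -0.38843 + 0.15982j ; Y_{4,-4}(Ω₂) = 0.40988 + 0.16656j ; Δ = -0.18583 + 0.00081j
  [-3]  conj(Y_{4,-3})(Ω₁) = -0.17021 - 0.09136j ; Y_{4,-3}(Ω₂) = -0.01295 - 0.00386j ; Δ = 0.00185 + 0.00184j
  [-2]  conj(Y_{4,-2})(Ω₁) = 0.05181 + 0.26207j ; Y_{4,-2}(Ω₂) = -0.32801 - 0.06410j ; Δ = -0.00020 - 0.08928j
  [-1]  conj(Y_{4,-1})(Ω₁) = -0.13416 + 0.16328j ; Y_{4,-1}(Ω₂) = 0.01525 + 0.00148j ; Δ = -0.00229 + 0.00229j
  [+0]  conj(Y_{4,0})(Ω₁) = 0.23806 + 0.00000j ; Y_{4,0}(Ω₂) = 0.31699 + 0.00000j ; Δ = 0.07546 + 0.00000j
  [+1]  conj(Y_{4,1})(Ω₁) = 0.13416 + 0.16328j ; Y_{4,1}(Ω₂) = -0.01525 + 0.00148j ; Δ = -0.00229 - 0.00229j
  [+2]  conj(Y_{4,2})(Ω₁) = 0.05181 - 0.26207j ; Y_{4,2}(Ω₂) = -0.32801 + 0.06410j ; Δ = -0.00020 + 0.08928j
  [+3]  conj(Y_{4,3})(Ω₁) = 0.17021 - 0.09136j ; Y_{4,3}(Ω₂) = 0.01295 - 0.00386j ; Δ = 0.00185 - 0.00184j
  [+4]  conj(Y_{4,4})(Ω₁) = -0.38843 - 0.15982j ; Y_{4,4}(Ω₂) = 0.40988 - 0.16656j ; Δ = -0.18583 - 0.00081j
Σ over m = -0.29746 + 0.00000j; ×(4π/9) → -0.41533 + 0.00000j. Real part: -0.415331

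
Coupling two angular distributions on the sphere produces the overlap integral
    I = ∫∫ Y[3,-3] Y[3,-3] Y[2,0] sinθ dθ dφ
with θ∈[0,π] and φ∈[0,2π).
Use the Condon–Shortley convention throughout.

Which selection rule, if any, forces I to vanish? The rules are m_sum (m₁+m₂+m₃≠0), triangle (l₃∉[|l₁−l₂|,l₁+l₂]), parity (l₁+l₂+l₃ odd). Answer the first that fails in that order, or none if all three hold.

m_sum

m₁+m₂+m₃ = -3 − 3 + 0 = -6  ✗
triangle: |3−3|=0 ≤ l₃=2 ≤ 3+3=6
parity: l₁+l₂+l₃ = 8 is even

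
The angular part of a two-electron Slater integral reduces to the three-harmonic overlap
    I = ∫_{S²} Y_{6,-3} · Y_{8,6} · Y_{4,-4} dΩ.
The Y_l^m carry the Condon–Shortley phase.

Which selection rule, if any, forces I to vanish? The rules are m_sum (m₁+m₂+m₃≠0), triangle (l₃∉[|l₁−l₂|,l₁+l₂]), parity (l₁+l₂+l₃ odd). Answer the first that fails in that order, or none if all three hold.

Σmᵢ = -1  ✗
l₃∈[|l₁−l₂|,l₁+l₂]=[2,14], have l₃=4
Σlᵢ = 18 ⇒ even

m_sum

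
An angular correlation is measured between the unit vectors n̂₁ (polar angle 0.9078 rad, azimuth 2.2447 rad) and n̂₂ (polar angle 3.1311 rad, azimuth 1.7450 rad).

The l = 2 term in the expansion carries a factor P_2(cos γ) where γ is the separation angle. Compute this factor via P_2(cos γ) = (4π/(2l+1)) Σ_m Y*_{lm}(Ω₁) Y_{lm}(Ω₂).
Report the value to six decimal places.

0.054840

Expand P_2 via completeness: Σ_{m} conj(Y_{2,m}) at Ω₁ times Y_{2,m} at Ω₂ —
  [-2]  conj(Y_{2,-2})(Ω₁) = -0.05306 - 0.23401j ; Y_{2,-2}(Ω₂) = -0.00004 + 0.00001j ; Δ = 0.00001 + 0.00001j
  [-1]  conj(Y_{2,-1})(Ω₁) = -0.23386 + 0.29283j ; Y_{2,-1}(Ω₂) = 0.00140 + 0.00798j ; Δ = -0.00267 - 0.00146j
  [+0]  conj(Y_{2,0})(Ω₁) = 0.04304 + 0.00000j ; Y_{2,0}(Ω₂) = 0.63068 + 0.00000j ; Δ = 0.02714 + 0.00000j
  [+1]  conj(Y_{2,1})(Ω₁) = 0.23386 + 0.29283j ; Y_{2,1}(Ω₂) = -0.00140 + 0.00798j ; Δ = -0.00267 + 0.00146j
  [+2]  conj(Y_{2,2})(Ω₁) = -0.05306 + 0.23401j ; Y_{2,2}(Ω₂) = -0.00004 - 0.00001j ; Δ = 0.00001 - 0.00001j
Total Σ_m = 0.02182 + 0.00000j. Multiply by 2.513274: 0.05484 + 0.00000j. P_2(cos γ) = 0.054840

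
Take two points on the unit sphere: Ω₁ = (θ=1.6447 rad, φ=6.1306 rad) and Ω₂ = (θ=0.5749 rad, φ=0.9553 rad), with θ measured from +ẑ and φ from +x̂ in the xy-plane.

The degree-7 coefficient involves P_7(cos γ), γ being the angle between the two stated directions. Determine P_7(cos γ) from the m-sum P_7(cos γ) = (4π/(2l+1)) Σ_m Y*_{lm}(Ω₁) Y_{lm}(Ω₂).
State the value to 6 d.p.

Term-by-term m-sum for l=7 (normalisation 4π/15 = 0.837758):
  m=-7: (+0.236350-0.429873i) × (+0.006462-0.002762i) = +0.000340-0.003431i  (running Σ = +0.000340-0.003431i)
  m=-6: (-0.082815+0.107751i) × (+0.034570+0.021261i) = -0.005154+0.001964i  (running Σ = -0.004814-0.001466i)
  m=-5: (-0.243080+0.232394i) × (+0.009114+0.141966i) = -0.035207-0.032391i  (running Σ = -0.040021-0.033858i)
  m=-4: (+0.128646-0.089978i) × (-0.257812+0.208316i) = -0.014423+0.049996i  (running Σ = -0.054444+0.016139i)
  m=-3: (+0.260298-0.128238i) × (-0.469872-0.132925i) = -0.139353+0.025655i  (running Σ = -0.193797+0.041794i)
  m=-2: (-0.157853+0.049725i) × (-0.109519-0.309798i) = +0.032693+0.043457i  (running Σ = -0.161104+0.085251i)
  m=-1: (-0.269382+0.041426i) × (-0.111904+0.158251i) = +0.023589-0.047266i  (running Σ = -0.137515+0.037985i)
  m=0: (+0.167910-0.000000i) × (-0.402617+0.000000i) = -0.067604+0.000000i  (running Σ = -0.205118+0.037985i)
  m=1: (+0.269382+0.041426i) × (+0.111904+0.158251i) = +0.023589+0.047266i  (running Σ = -0.181529+0.085251i)
  m=2: (-0.157853-0.049725i) × (-0.109519+0.309798i) = +0.032693-0.043457i  (running Σ = -0.148836+0.041794i)
  m=3: (-0.260298-0.128238i) × (+0.469872-0.132925i) = -0.139353-0.025655i  (running Σ = -0.288189+0.016139i)
  m=4: (+0.128646+0.089978i) × (-0.257812-0.208316i) = -0.014423-0.049996i  (running Σ = -0.302612-0.033858i)
  m=5: (+0.243080+0.232394i) × (-0.009114+0.141966i) = -0.035207+0.032391i  (running Σ = -0.337819-0.001466i)
  m=6: (-0.082815-0.107751i) × (+0.034570-0.021261i) = -0.005154-0.001964i  (running Σ = -0.342973-0.003431i)
  m=7: (-0.236350-0.429873i) × (-0.006462-0.002762i) = +0.000340+0.003431i  (running Σ = -0.342633+0.000000i)
Σ over m = -0.342633+0.000000i; ×(4π/15) → -0.287044+0.000000i. Real part: -0.287044

-0.287044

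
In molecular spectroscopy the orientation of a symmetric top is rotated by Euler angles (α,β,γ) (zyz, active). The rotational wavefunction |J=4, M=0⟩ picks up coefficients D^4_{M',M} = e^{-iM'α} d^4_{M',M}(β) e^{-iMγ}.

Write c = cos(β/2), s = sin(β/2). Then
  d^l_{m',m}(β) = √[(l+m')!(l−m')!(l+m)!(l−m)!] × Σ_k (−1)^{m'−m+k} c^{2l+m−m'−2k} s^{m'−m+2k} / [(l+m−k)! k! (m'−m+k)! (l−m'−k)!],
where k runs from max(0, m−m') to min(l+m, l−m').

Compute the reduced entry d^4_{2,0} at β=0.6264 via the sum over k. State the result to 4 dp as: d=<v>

d^4_{2,0}(β=0.6264) via the finite sum:
With c≡cos(β/2)=0.951353 and s≡sin(β/2)=0.308105, N=[720·2·24·24]^{1/2}=910.735966
The bounds max(0,m−m')=0 and min(l+m,l−m')=2 give 3 terms
  k=0: (−1)^2·910.7360/(96)·0.9514^6·0.3081^2 = +0.667677
  k=1: (−1)^3·910.7360/(36)·0.9514^4·0.3081^4 = -0.186745
  k=2: (−1)^4·910.7360/(96)·0.9514^2·0.3081^6 = +0.007345
d^4_{2,0}(0.6264) = +0.667677 -0.186745 +0.007345 = +0.488277

d=0.4883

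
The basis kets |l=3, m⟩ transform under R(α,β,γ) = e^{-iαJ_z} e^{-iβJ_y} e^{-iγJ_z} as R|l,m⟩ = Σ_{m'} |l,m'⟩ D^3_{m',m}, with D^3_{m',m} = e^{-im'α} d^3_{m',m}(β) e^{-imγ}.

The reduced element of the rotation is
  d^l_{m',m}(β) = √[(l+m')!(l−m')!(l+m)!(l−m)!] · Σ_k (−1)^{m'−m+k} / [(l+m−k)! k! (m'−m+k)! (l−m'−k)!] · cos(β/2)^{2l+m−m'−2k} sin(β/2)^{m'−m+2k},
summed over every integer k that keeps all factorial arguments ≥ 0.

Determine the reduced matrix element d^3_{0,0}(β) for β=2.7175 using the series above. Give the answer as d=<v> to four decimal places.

d=-0.5256

d^3_{0,0}(β=2.7175) via the finite sum:
With c≡cos(β/2)=0.210461 and s≡sin(β/2)=0.977602, N=[6·6·6·6]^{1/2}=36.000000
The bounds max(0,m−m')=0 and min(l+m,l−m')=3 give 4 terms
  k=0: (−1)^0·36.0000/(36)·0.2105^6·0.9776^0 = +0.000087
  k=1: (−1)^1·36.0000/(4)·0.2105^4·0.9776^2 = -0.016875
  k=2: (−1)^2·36.0000/(4)·0.2105^2·0.9776^4 = +0.364111
  k=3: (−1)^3·36.0000/(36)·0.2105^0·0.9776^6 = -0.872918
d^3_{0,0}(2.7175) = +0.000087 -0.016875 +0.364111 -0.872918 = -0.525595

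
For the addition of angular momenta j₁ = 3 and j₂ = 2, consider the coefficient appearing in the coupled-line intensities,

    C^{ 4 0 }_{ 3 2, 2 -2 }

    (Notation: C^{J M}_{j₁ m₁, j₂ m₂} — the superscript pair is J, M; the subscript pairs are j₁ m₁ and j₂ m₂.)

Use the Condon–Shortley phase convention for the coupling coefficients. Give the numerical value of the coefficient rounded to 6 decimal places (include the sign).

+0.377964

j₁+j₂−J=1  J+j₁−j₂=5  J−j₁+j₂=3  j₁+j₂+J+1=10
(j₁±m₁, j₂±m₂, J±M) = (5,1,0,4,4,4)
P² = 20736/7
sum k=0..0:
  [0] +1/144 = 1/144
S = 1/144
C² = P²·S² = 1/7 ; C = +0.377964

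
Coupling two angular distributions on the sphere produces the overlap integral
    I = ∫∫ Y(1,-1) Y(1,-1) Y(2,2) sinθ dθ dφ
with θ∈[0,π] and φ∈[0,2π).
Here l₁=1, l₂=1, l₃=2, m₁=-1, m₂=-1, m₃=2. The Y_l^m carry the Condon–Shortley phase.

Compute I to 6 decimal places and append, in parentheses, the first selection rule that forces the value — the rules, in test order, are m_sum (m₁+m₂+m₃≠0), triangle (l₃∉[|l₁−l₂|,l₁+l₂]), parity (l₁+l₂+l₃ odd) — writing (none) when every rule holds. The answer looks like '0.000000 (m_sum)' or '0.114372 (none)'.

0.309019 (none)

m-sum 0 ✓  L=4 even ✓  0≤2≤2 ✓
Π(2lᵢ+1) = 3×3×5 = 45
triangle coeff Δ(1,1,2) = 1/30
Σ_t [0,0]: t=0:+1/1 = 1/1
(3j)²=2/15 [(1 1 2; 0 0 0)], sign=+1
Σ_t [0,0]: t=0:+1/4 = 1/4
(3j)²=1/5 [(1 1 2; -1 -1 2)], sign=+1
⇒ 4πI² = 6/5
I = (+1)√(6/5/(4π)) = 0.30901936
No selection rule forces the value: the integral is nonzero (none).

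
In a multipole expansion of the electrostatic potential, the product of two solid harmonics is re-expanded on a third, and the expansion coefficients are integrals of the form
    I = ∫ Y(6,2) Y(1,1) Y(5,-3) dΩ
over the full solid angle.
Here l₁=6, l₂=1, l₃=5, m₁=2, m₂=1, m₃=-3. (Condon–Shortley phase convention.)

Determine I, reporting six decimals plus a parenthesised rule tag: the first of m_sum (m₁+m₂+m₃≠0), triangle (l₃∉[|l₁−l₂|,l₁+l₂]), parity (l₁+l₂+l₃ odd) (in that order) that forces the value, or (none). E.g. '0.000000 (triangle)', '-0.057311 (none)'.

Checks pass: Σm=0; 12 even; l₃=5∈[5,7].
(2·6+1)(2·1+1)(2·5+1) = 429
Δ: 2! 10! 0! / 13! → 1/858
sum: t=1:−1/14400 = -1/14400
3j²(6 1 5; 0 0 0) = Δ·Π!·Σ² = 6/143  (sign +1)
sum: t=2:+1/161280 = 1/161280
3j²(6 1 5; 2 1 -3) = Δ·Π!·Σ² = 1/143  (sign +1)
combine: 4πI² = 429·6/143·1/143 = 18/143
take √, sign +1: I = 0.10008369
No selection rule forces the value: the integral is nonzero (none).

0.100084 (none)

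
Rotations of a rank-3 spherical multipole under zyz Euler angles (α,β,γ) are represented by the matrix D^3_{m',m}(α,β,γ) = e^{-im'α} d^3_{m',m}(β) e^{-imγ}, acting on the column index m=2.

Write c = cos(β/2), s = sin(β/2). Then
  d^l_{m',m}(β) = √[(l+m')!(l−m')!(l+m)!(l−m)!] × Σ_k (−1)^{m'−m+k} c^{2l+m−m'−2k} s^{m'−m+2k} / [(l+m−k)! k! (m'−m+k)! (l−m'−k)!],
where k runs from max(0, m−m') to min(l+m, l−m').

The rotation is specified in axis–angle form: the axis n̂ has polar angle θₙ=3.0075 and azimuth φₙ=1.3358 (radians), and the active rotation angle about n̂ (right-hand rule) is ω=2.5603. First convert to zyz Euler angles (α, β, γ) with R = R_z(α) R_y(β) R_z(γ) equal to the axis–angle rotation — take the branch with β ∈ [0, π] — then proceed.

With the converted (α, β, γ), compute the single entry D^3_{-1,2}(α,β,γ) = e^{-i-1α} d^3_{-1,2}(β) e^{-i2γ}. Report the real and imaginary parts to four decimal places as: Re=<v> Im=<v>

Axis–angle → zyz. n̂ = (sinθₙcosφₙ, sinθₙsinφₙ, cosθₙ) = (+0.031129, +0.130017, -0.991023), ω = 2.5603.
R = I cosω + sinω [n̂]ₓ + (1−cosω) n̂n̂ᵀ gives
  R = [-0.833975, +0.551605, +0.014761; -0.536746, -0.804721, -0.253629; -0.128024, -0.219443, +0.967189]
β = atan2(√(R₁₃²+R₂₃²), R₃₃) = 0.256874; α = atan2(R₂₃, R₁₃) mod 2π = 4.770524; γ = atan2(R₃₂, −R₃₁) mod 2π = 5.240517
First d^3_{-1,2}(β=0.2569), then the phase factors e^{-i(-1)α} and e^{-i(2)γ}:
With c≡cos(β/2)=0.991763 and s≡sin(β/2)=0.128084, N=[2·24·120·1]^{1/2}=75.894664
k: max(0,(2)−(-1))=3 … min(3+(2),3−(-1))=4
  k=3: (−1)^0·75.8947/(12)·0.9918^3·0.1281^3 = +0.012964
  k=4: (−1)^1·75.8947/(24)·0.9918^1·0.1281^5 = -0.000108
d^3_{-1,2}(0.2569) = +0.012964 -0.000108 = +0.012856
D = (+0.058102-0.998311i)·(+0.012856)·(-0.492135+0.870519i) = +0.010805+0.006966i

Re=0.0108 Im=0.0070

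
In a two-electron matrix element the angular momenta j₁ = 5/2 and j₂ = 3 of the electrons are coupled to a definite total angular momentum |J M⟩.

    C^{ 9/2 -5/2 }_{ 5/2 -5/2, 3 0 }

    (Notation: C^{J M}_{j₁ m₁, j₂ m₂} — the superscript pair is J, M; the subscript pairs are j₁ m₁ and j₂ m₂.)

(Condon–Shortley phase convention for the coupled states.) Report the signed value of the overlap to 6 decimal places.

−√(25/66) ≈ -0.615457

triangle: 1!·4!·5!/11! = 2880/39916800
(j±m)!: 0!·5!·3!·3!·2!·7! = 43545600
prefactor² = (2J+1)·Δ·N² = 345600/11
  k=1: −1/(1!·0!·4!·2!·0!·3!) = -1/288
Σ = -1/288  ⇒  CG² = 345600/11·(-1/288)² = 25/66
CG = −√(25/66) = -0.615457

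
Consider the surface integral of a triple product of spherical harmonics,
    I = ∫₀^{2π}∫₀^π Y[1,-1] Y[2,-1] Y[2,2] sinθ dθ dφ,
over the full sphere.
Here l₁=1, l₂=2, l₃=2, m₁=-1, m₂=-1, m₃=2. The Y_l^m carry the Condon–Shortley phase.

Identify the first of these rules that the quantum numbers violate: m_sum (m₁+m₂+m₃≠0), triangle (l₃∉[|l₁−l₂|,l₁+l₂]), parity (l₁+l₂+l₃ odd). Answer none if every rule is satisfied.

parity

Σmᵢ = 0  ✓
l₃∈[|l₁−l₂|,l₁+l₂]=[1,3], have l₃=2  ✓
Σlᵢ = 5 ⇒ odd  ✗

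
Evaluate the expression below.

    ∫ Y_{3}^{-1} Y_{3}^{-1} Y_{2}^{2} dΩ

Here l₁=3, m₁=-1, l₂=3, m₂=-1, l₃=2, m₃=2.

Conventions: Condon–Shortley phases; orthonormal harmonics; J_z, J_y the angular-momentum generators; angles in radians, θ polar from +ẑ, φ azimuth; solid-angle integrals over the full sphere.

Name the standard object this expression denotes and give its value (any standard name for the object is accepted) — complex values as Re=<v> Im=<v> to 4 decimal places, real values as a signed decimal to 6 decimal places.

This is a Gaunt coefficient — the integral of a triple product of spherical harmonics over the sphere.
Rules hold: Σm=0, L=8 even, 0≤2≤6.
N = 7·7·5 = 245
Δ = 4!·2!·2!/9! = 1/3780
Racah Σ t=1..3: t=1:−1/24 t=2:+1/4 t=3:−1/24 = 1/6
⇒ 3j(3 3 2; 0 0 0)² = 4/105, sgn +1
Racah Σ t=2..2: t=2:+1/16 = 1/16
⇒ 3j(3 3 2; -1 -1 2)² = 2/35, sgn +1
4πI² = N·(3j₀)²·(3jₘ)² = 8/15
I = +1·√(0.533333/4π) = 0.20601291

Gaunt coefficient, +0.206013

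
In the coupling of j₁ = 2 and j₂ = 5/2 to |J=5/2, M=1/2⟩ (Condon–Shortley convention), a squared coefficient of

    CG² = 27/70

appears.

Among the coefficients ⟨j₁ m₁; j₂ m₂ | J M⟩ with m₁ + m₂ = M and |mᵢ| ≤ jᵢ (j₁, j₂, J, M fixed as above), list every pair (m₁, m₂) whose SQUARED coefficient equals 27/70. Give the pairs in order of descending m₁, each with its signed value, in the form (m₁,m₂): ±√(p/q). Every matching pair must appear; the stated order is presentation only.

Admissible pairs with m₁+m₂ = M = 1/2: (-2,5/2), (-1,3/2), (0,1/2), (1,-1/2), (2,-3/2)
  (m₁,m₂)=(2,-3/2): CG² = 27/70, CG = +√(27/70)   ← matches the target
  (m₁,m₂)=(1,-1/2): CG² = 0/1, CG = 0
  (m₁,m₂)=(0,1/2): CG² = 8/35, CG = −√(8/35)
  (m₁,m₂)=(-1,3/2): CG² = 6/35, CG = +√(6/35)
  (m₁,m₂)=(-2,5/2): CG² = 3/14, CG = +√(3/14)
Pairs with CG² = 27/70: (2,-3/2): +√(27/70)

(2,-3/2): +√(27/70)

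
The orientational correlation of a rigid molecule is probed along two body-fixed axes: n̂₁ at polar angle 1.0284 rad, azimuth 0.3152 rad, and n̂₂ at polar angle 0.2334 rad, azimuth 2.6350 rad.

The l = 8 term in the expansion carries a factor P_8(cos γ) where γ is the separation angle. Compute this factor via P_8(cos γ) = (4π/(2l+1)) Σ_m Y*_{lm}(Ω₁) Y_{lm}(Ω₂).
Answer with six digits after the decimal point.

-0.282960

Expand P_8 via completeness: Σ_{m} conj(Y_{8,m}) at Ω₁ times Y_{8,m} at Ω₂ —
  term(m=-8) = 0.00000 + 0.00000j   from Y*(Ω₁)=-0.12146 + 0.08671j, Y(Ω₂)=-0.00000 - 0.00000j
  term(m=-7) = -0.00002 + 0.00001j   from Y*(Ω₁)=-0.21359 + 0.28952j, Y(Ω₂)=0.00007 + 0.00003j
  term(m=-6) = 0.00007 - 0.00033j   from Y*(Ω₁)=-0.14023 + 0.42260j, Y(Ω₂)=-0.00076 + 0.00008j
  term(m=-5) = 0.00064 + 0.00093j   from Y*(Ω₁)=-0.00100 + 0.19282j, Y(Ω₂)=0.00481 - 0.00335j
  term(m=-4) = 0.00793 + 0.00116j   from Y*(Ω₁)=-0.07291 - 0.22761j, Y(Ω₂)=-0.01475 + 0.03010j
  term(m=-3) = -0.03588 + 0.02879j   from Y*(Ω₁)=-0.19212 - 0.26618j, Y(Ω₂)=-0.00715 - 0.13997j
  term(m=-2) = -0.00240 + 0.03290j   from Y*(Ω₁)=0.06604 + 0.04819j, Y(Ω₂)=0.21348 + 0.34232j
  term(m=-1) = -0.15739 - 0.16928j   from Y*(Ω₁)=0.32545 + 0.10612j, Y(Ω₂)=-0.59043 - 0.32763j
  term(m=+0) = -0.00869 + 0.00000j   from Y*(Ω₁)=-0.03199 + 0.00000j, Y(Ω₂)=0.27168 + 0.00000j
  term(m=+1) = -0.15739 + 0.16928j   from Y*(Ω₁)=-0.32545 + 0.10612j, Y(Ω₂)=0.59043 - 0.32763j
  term(m=+2) = -0.00240 - 0.03290j   from Y*(Ω₁)=0.06604 - 0.04819j, Y(Ω₂)=0.21348 - 0.34232j
  term(m=+3) = -0.03588 - 0.02879j   from Y*(Ω₁)=0.19212 - 0.26618j, Y(Ω₂)=0.00715 - 0.13997j
  term(m=+4) = 0.00793 - 0.00116j   from Y*(Ω₁)=-0.07291 + 0.22761j, Y(Ω₂)=-0.01475 - 0.03010j
  term(m=+5) = 0.00064 - 0.00093j   from Y*(Ω₁)=0.00100 + 0.19282j, Y(Ω₂)=-0.00481 - 0.00335j
  term(m=+6) = 0.00007 + 0.00033j   from Y*(Ω₁)=-0.14023 - 0.42260j, Y(Ω₂)=-0.00076 - 0.00008j
  term(m=+7) = -0.00002 - 0.00001j   from Y*(Ω₁)=0.21359 + 0.28952j, Y(Ω₂)=-0.00007 + 0.00003j
  term(m=+8) = 0.00000 - 0.00000j   from Y*(Ω₁)=-0.12146 - 0.08671j, Y(Ω₂)=-0.00000 + 0.00000j
Accumulated sum -0.38279 + 0.00000j; after 4π/(2l+1) scaling, -0.28296 + 0.00000j ⇒ P_8 = -0.282960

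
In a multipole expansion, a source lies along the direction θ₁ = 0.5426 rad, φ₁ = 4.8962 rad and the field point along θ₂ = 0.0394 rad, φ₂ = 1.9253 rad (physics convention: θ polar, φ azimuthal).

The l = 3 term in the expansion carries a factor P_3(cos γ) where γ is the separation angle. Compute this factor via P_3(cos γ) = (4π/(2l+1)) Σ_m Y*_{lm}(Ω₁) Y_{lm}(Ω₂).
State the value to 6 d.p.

0.205423

Term-by-term m-sum for l=3 (normalisation 4π/7 = 1.795196):
  m=-3: Y*=(-0.030095, 0.048929)  Y=(0.000022, 0.000012)  product (-0.000001, 0.000001)
  m=-2: Y*=(-0.217764, -0.083867)  Y=(-0.001203, 0.001032)  product (0.000348, -0.000124)
  m=-1: Y*=(0.081343, -0.437542)  Y=(-0.017641, -0.047661)  product (-0.022289, 0.003842)
  m=+0: Y*=(0.213106, -0.000000)  Y=(0.742881, 0.000000)  product (0.158313, 0.000000)
  m=+1: Y*=(-0.081343, -0.437542)  Y=(0.017641, -0.047661)  product (-0.022289, -0.003842)
  m=+2: Y*=(-0.217764, 0.083867)  Y=(-0.001203, -0.001032)  product (0.000348, 0.000124)
  m=+3: Y*=(0.030095, 0.048929)  Y=(-0.000022, 0.000012)  product (-0.000001, -0.000001)
Total Σ_m = (0.114429, -0.000000). Multiply by 1.795196: (0.205423, -0.000000). P_3(cos γ) = 0.205423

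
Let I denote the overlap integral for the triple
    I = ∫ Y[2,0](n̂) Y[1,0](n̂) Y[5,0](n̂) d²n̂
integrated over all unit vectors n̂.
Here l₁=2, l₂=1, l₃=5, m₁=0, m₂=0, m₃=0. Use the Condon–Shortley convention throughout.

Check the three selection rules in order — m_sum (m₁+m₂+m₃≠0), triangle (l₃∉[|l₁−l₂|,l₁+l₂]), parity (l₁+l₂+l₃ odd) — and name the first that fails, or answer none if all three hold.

triangle

Σmᵢ = 0  ✓
l₃∈[|l₁−l₂|,l₁+l₂]=[1,3] required, l₃=5 fails  ✗
Σlᵢ = 8 ⇒ even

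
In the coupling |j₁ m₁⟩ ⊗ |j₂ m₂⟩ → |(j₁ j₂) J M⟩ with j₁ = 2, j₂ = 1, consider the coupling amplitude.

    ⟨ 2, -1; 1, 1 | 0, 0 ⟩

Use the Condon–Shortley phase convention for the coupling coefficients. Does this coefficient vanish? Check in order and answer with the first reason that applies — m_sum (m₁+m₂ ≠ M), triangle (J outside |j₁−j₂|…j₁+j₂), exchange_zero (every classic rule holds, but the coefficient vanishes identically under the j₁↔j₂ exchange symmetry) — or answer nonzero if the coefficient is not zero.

triangle

m-sum: m₁+m₂ = -1+1 = 0, M = 0  ✓
triangle: need |j₁−j₂| ≤ J ≤ j₁+j₂, i.e. J ∈ [1, 3]; J = 0 is outside ✗ ⇒ coefficient is 0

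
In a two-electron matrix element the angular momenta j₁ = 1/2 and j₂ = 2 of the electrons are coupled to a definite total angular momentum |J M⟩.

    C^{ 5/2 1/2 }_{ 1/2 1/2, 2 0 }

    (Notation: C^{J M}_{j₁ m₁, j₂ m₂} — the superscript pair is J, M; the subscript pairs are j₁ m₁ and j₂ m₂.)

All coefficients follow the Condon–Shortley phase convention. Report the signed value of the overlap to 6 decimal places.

√[6·0!1!4!/6! · 1!0!2!2!3!2!] = √(48/5)
  +(−1)^0/∏(0,0,0,2,1,2)! = 1/4  (running 1/4)
⟨..|..⟩ = √(48/5)·(1/4) = +0.774597

+0.774597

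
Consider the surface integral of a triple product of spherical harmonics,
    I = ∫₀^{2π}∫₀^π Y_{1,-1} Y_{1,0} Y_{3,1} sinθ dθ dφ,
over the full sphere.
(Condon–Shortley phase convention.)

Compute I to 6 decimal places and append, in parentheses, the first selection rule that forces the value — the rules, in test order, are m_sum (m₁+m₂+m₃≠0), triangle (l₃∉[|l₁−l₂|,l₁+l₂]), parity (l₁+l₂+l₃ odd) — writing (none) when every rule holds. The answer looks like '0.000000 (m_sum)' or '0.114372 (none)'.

l₃=3 ∉ [0,2] — triangle fails ⇒ I = 0

0.000000 (triangle)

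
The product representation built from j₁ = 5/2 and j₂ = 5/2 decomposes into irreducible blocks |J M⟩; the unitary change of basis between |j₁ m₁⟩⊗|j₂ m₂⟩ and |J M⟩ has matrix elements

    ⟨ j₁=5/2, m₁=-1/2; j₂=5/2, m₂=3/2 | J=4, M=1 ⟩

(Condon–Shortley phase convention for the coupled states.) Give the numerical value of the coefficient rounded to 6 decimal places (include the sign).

−√(5/14) = -0.597614

j₁+j₂−J=1  J+j₁−j₂=4  J−j₁+j₂=4  j₁+j₂+J+1=10
(j₁±m₁, j₂±m₂, J±M) = (2,3,4,1,5,3)
P² = 10368/35
sum k=0..1:
  [0] +1/144 = 1/144
  [1] −1/24 = -1/24
S = -5/144
C² = P²·S² = 5/14 ; C = -0.597614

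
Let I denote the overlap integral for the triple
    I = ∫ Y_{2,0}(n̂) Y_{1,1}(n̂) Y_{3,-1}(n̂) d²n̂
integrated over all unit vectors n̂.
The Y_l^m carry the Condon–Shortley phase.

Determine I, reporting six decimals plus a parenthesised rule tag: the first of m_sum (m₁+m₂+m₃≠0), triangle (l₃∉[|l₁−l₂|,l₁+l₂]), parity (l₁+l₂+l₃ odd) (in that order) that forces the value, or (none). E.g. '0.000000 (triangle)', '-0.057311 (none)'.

Rules hold: Σm=0, L=6 even, 1≤3≤3.
N = 5·3·7 = 105
Δ = 0!·4!·2!/7! = 1/105
Racah Σ t=0..0: t=0:+1/4 = 1/4
⇒ 3j(2 1 3; 0 0 0)² = 3/35, sgn -1
Racah Σ t=0..0: t=0:+1/8 = 1/8
⇒ 3j(2 1 3; 0 1 -1)² = 2/35, sgn +1
4πI² = N·(3j₀)²·(3jₘ)² = 18/35
I = -1·√(0.514286/4π) = -0.20230066
No selection rule forces the value: the integral is nonzero (none).

-0.202301 (none)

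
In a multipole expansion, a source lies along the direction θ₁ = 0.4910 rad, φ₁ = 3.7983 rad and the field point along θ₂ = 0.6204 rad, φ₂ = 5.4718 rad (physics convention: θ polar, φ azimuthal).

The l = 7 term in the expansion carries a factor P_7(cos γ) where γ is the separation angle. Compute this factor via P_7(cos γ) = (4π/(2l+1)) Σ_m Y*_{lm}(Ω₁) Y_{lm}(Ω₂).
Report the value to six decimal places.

Addition theorem: P_7(cos γ) = (4π/15) Σ_m Y*_{lm}(Ω₁) Y_{lm}(Ω₂), m = −7…7:
  m=-7: Y*=(0.000298, 0.002574)  Y=(0.009241, -0.006369)  product (0.000019, 0.000022)
  m=-6: Y*=(-0.012649, -0.012989)  Y=(0.009127, -0.058060)  product (-0.000870, 0.000616)
  m=-5: Y*=(0.077117, 0.011020)  Y=(-0.112973, -0.146935)  product (-0.007093, -0.012576)
  m=-4: Y*=(-0.197948, 0.111965)  Y=(-0.380323, -0.039677)  product (0.079727, -0.034729)
  m=-3: Y*=(0.172051, -0.407704)  Y=(-0.363135, 0.310510)  product (0.064119, 0.201475)
  m=-2: Y*=(0.124460, 0.472837)  Y=(-0.010842, 0.208412)  product (-0.099894, 0.020813)
  m=-1: Y*=(-0.056992, -0.043932)  Y=(-0.207076, -0.218128)  product (0.002219, 0.021529)
  m=+0: Y*=(-0.444163, -0.000000)  Y=(-0.317434, 0.000000)  product (0.140992, 0.000000)
  m=+1: Y*=(0.056992, -0.043932)  Y=(0.207076, -0.218128)  product (0.002219, -0.021529)
  m=+2: Y*=(0.124460, -0.472837)  Y=(-0.010842, -0.208412)  product (-0.099894, -0.020813)
  m=+3: Y*=(-0.172051, -0.407704)  Y=(0.363135, 0.310510)  product (0.064119, -0.201475)
  m=+4: Y*=(-0.197948, -0.111965)  Y=(-0.380323, 0.039677)  product (0.079727, 0.034729)
  m=+5: Y*=(-0.077117, 0.011020)  Y=(0.112973, -0.146935)  product (-0.007093, 0.012576)
  m=+6: Y*=(-0.012649, 0.012989)  Y=(0.009127, 0.058060)  product (-0.000870, -0.000616)
  m=+7: Y*=(-0.000298, 0.002574)  Y=(-0.009241, -0.006369)  product (0.000019, -0.000022)
Total Σ_m = (0.217446, -0.000000). Multiply by 0.837758: (0.182167, -0.000000). P_7(cos γ) = 0.182167

0.182167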